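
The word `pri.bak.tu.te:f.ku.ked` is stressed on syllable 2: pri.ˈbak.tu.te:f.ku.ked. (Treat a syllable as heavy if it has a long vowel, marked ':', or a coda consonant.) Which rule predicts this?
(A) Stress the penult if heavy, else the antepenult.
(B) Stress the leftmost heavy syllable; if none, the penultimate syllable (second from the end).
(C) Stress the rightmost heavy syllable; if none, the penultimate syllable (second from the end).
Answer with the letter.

Rule A → syllable 4 (observed: 2).
Rule B → syllable 2 ✓.
Rule C → syllable 6 (observed: 2).

B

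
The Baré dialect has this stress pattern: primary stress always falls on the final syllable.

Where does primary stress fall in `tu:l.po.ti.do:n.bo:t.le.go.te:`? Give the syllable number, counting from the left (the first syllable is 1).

8

The word has 8 syllables; the final syllable is syllable 8 (te:).
Primary stress: syllable 8 → tu:l.po.ti.do:n.bo:t.le.go.ˈte:.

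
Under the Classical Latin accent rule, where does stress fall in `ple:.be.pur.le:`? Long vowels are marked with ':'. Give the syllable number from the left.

Classical Latin: stress the penult if heavy (long vowel or closed), else the antepenult.
Weights: 2 be L, 3 pur H, 4 le: H.
The penult (syllable 3, pur) is heavy, so it takes stress.
Stress on syllable 3: ple:.be.ˈpur.le:.

3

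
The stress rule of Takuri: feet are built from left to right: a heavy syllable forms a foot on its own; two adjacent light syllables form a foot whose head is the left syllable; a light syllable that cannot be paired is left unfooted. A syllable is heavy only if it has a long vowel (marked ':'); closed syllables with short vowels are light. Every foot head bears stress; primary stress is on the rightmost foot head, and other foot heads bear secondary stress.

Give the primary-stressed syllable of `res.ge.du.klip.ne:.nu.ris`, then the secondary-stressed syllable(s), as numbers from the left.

primary 6, secondary 1, 3, 5

Weights: 1 res L, 2 ge L, 3 du L, 4 klip L, 5 ne: H, 6 nu L, 7 ris L.
Parse left to right (heavy = foot alone; LL = one foot; stranded L unfooted): (ˈres.ge) (ˈdu.klip) (ˈne:) (ˈnu.ris).
Foot heads: 1, 3, 5, 6.
Primary stress on the rightmost head = syllable 6.
Secondary stress on 1, 3, 5: ˌres.ge.ˌdu.klip.ˌne:.ˈnu.ris.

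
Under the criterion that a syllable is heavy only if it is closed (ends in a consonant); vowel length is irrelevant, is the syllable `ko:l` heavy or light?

`ko:l`: long vowel, closed (coda /l/). Closed (coda /l/) → heavy.

heavy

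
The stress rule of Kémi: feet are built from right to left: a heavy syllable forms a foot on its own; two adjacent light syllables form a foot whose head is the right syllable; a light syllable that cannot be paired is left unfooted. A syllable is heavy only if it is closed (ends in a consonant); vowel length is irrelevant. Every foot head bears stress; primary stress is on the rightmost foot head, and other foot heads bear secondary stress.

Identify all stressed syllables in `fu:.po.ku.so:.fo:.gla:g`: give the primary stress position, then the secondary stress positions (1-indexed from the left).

primary 6, secondary 3, 5

Weights: 1 fu: L, 2 po L, 3 ku L, 4 so: L, 5 fo: L, 6 gla:g H.
Parse right to left (heavy = foot alone; LL = one foot; stranded L unfooted): fu: (po.ˈku) (so:.ˈfo:) (ˈgla:g).
Foot heads: 3, 5, 6.
Primary stress on the rightmost head = syllable 6.
Secondary stress on 3, 5: fu:.po.ˌku.so:.ˌfo:.ˈgla:g.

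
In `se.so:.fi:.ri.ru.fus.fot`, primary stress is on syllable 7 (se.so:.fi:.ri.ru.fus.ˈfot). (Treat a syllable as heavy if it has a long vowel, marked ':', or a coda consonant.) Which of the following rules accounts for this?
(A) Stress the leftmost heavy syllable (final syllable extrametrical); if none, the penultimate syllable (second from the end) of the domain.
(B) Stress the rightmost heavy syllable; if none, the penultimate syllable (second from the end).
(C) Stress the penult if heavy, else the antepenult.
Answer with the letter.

Rule A → syllable 2 (observed: 7).
Rule B → syllable 7 ✓.
Rule C → syllable 6 (observed: 7).

B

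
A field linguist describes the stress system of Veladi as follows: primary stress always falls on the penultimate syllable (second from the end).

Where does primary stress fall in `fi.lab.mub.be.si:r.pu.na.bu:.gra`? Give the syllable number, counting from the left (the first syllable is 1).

The word has 9 syllables; the penultimate syllable (second from the end) is syllable 8 (bu:).
Primary stress: syllable 8 → fi.lab.mub.be.si:r.pu.na.ˈbu:.gra.

8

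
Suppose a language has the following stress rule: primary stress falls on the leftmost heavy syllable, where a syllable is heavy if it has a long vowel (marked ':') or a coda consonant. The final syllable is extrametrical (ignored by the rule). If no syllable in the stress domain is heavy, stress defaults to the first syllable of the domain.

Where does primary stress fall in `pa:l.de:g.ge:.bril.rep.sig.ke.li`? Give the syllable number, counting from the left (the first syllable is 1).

1

The final syllable (8, li) is extrametrical; the stress domain is syllables 1–7.
Weights: 1 pa:l H, 2 de:g H, 3 ge: H, 4 bril H, 5 rep H, 6 sig H, 7 ke L.
Heavy syllables in the domain: 1, 2, 3, 4, 5, 6. The leftmost is syllable 1 (pa:l).
Primary stress: syllable 1 → ˈpa:l.de:g.ge:.bril.rep.sig.ke.li.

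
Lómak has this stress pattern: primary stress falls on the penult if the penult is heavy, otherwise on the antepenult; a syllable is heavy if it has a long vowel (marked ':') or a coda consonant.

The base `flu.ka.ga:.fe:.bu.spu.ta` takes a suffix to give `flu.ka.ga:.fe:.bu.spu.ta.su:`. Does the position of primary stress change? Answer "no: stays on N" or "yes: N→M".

Base `flu.ka.ga:.fe:.bu.spu.ta` (7 syllables):
  Weights: 5 bu L, 6 spu L, 7 ta L.
  The penult (syllable 6, spu) is light, so stress falls on the antepenult (syllable 5, bu).
  → primary stress on syllable 5.
Suffixed `flu.ka.ga:.fe:.bu.spu.ta.su:` (8 syllables):
  Weights: 6 spu L, 7 ta L, 8 su: H.
  The penult (syllable 7, ta) is light, so stress falls on the antepenult (syllable 6, spu).
  → primary stress on syllable 6.

yes: 5→6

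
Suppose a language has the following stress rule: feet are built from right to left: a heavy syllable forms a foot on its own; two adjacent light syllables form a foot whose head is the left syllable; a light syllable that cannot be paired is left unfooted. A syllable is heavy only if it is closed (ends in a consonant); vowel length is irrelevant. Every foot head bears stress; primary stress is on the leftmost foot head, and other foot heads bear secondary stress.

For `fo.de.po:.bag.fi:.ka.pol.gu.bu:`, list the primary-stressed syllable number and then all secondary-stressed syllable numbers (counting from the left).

Weights: 1 fo L, 2 de L, 3 po: L, 4 bag H, 5 fi: L, 6 ka L, 7 pol H, 8 gu L, 9 bu: L.
Parse right to left (heavy = foot alone; LL = one foot; stranded L unfooted): fo (ˈde.po:) (ˈbag) (ˈfi:.ka) (ˈpol) (ˈgu.bu:).
Foot heads: 2, 4, 5, 7, 8.
Primary stress on the leftmost head = syllable 2.
Secondary stress on 4, 5, 7, 8: fo.ˈde.po:.ˌbag.ˌfi:.ka.ˌpol.ˌgu.bu:.

primary 2, secondary 4, 5, 7, 8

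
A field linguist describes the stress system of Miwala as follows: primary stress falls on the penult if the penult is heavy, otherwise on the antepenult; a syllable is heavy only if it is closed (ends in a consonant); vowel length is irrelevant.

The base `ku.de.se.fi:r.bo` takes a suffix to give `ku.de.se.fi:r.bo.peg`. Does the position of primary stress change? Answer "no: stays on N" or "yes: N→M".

Base `ku.de.se.fi:r.bo` (5 syllables):
  Weights: 3 se L, 4 fi:r H, 5 bo L.
  The penult (syllable 4, fi:r) is heavy, so it takes stress.
  → primary stress on syllable 4.
Suffixed `ku.de.se.fi:r.bo.peg` (6 syllables):
  Weights: 4 fi:r H, 5 bo L, 6 peg H.
  The penult (syllable 5, bo) is light, so stress falls on the antepenult (syllable 4, fi:r).
  → primary stress on syllable 4.

no: stays on 4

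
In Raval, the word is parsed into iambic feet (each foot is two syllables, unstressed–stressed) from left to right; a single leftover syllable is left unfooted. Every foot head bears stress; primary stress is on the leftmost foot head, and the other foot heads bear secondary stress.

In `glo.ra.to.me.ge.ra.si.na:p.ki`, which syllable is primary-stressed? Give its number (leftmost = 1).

Parse left to right into iambic (σˈσ) feet: (glo.ˈra) (to.ˈme) (ge.ˈra) (si.ˈna:p) ki. Syllable 9 is left unfooted.
Foot heads (stressed positions): 2, 4, 6, 8.
End Rule Leftmost: primary stress on the leftmost head = syllable 2.
Primary stress: syllable 2 → glo.ˈra.to.me.ge.ra.si.na:p.ki.

2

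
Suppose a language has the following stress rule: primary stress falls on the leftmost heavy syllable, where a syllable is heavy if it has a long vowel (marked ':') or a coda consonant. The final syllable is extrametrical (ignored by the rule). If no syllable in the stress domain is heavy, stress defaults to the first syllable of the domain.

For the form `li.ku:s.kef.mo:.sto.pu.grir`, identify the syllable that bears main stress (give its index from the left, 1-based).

The final syllable (7, grir) is extrametrical; the stress domain is syllables 1–6.
Weights: 1 li L, 2 ku:s H, 3 kef H, 4 mo: H, 5 sto L, 6 pu L.
Heavy syllables in the domain: 2, 3, 4. The leftmost is syllable 2 (ku:s).
Primary stress: syllable 2 → li.ˈku:s.kef.mo:.sto.pu.grir.

2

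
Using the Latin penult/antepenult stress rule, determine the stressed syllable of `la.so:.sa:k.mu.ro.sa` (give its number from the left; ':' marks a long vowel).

4

Classical Latin: stress the penult if heavy (long vowel or closed), else the antepenult.
Weights: 4 mu L, 5 ro L, 6 sa L.
The penult (syllable 5, ro) is light, so stress falls on the antepenult (syllable 4, mu).
Stress on syllable 4: la.so:.sa:k.ˈmu.ro.sa.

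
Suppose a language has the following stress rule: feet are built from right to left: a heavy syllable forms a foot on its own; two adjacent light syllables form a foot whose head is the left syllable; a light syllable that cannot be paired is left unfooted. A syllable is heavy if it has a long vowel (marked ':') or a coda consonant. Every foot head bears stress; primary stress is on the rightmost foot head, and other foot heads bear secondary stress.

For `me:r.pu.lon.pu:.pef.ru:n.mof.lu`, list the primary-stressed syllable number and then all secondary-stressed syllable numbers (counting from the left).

primary 7, secondary 1, 3, 4, 5, 6

Weights: 1 me:r H, 2 pu L, 3 lon H, 4 pu: H, 5 pef H, 6 ru:n H, 7 mof H, 8 lu L.
Parse right to left (heavy = foot alone; LL = one foot; stranded L unfooted): (ˈme:r) pu (ˈlon) (ˈpu:) (ˈpef) (ˈru:n) (ˈmof) lu.
Foot heads: 1, 3, 4, 5, 6, 7.
Primary stress on the rightmost head = syllable 7.
Secondary stress on 1, 3, 4, 5, 6: ˌme:r.pu.ˌlon.ˌpu:.ˌpef.ˌru:n.ˈmof.lu.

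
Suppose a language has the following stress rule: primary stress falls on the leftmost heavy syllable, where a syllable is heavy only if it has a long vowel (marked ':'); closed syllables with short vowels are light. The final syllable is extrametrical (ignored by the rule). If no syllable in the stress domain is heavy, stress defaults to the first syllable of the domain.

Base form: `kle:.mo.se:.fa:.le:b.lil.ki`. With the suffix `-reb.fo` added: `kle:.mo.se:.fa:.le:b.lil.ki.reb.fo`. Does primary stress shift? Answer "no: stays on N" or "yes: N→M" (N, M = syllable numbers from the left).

no: stays on 1

Base `kle:.mo.se:.fa:.le:b.lil.ki` (7 syllables):
  The final syllable (7, ki) is extrametrical; the stress domain is syllables 1–6.
  Weights: 1 kle: H, 2 mo L, 3 se: H, 4 fa: H, 5 le:b H, 6 lil L.
  Heavy syllables in the domain: 1, 3, 4, 5. The leftmost is syllable 1 (kle:).
  → primary stress on syllable 1.
Suffixed `kle:.mo.se:.fa:.le:b.lil.ki.reb.fo` (9 syllables):
  The final syllable (9, fo) is extrametrical; the stress domain is syllables 1–8.
  Weights: 1 kle: H, 2 mo L, 3 se: H, 4 fa: H, 5 le:b H, 6 lil L, 7 ki L, 8 reb L.
  Heavy syllables in the domain: 1, 3, 4, 5. The leftmost is syllable 1 (kle:).
  → primary stress on syllable 1.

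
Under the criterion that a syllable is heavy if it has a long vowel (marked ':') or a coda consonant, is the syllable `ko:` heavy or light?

`ko:`: long vowel, open (no coda). Long vowel → heavy.

heavy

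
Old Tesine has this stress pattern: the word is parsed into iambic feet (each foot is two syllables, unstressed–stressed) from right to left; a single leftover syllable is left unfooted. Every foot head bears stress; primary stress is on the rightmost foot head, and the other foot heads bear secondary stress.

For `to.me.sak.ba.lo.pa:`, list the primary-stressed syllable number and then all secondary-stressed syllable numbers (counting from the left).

primary 6, secondary 2, 4

Parse right to left into iambic (σˈσ) feet: (to.ˈme) (sak.ˈba) (lo.ˈpa:).
Foot heads (stressed positions): 2, 4, 6.
End Rule Rightmost: primary stress on the rightmost head = syllable 6.
Secondary stress on 2, 4: to.ˌme.sak.ˌba.lo.ˈpa:.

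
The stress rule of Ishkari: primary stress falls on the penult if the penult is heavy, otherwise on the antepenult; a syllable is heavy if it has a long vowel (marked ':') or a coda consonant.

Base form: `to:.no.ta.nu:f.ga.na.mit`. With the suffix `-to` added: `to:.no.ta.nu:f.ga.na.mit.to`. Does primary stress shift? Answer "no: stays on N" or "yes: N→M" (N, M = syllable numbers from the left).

yes: 5→7

Base `to:.no.ta.nu:f.ga.na.mit` (7 syllables):
  Weights: 5 ga L, 6 na L, 7 mit H.
  The penult (syllable 6, na) is light, so stress falls on the antepenult (syllable 5, ga).
  → primary stress on syllable 5.
Suffixed `to:.no.ta.nu:f.ga.na.mit.to` (8 syllables):
  Weights: 6 na L, 7 mit H, 8 to L.
  The penult (syllable 7, mit) is heavy, so it takes stress.
  → primary stress on syllable 7.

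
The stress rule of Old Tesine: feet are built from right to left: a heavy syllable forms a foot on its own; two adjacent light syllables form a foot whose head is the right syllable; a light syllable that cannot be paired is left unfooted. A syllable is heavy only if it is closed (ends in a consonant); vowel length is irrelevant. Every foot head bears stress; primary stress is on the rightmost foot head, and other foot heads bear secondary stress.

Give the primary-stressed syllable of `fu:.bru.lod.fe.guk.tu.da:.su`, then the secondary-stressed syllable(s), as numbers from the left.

primary 8, secondary 2, 3, 5

Weights: 1 fu: L, 2 bru L, 3 lod H, 4 fe L, 5 guk H, 6 tu L, 7 da: L, 8 su L.
Parse right to left (heavy = foot alone; LL = one foot; stranded L unfooted): (fu:.ˈbru) (ˈlod) fe (ˈguk) tu (da:.ˈsu).
Foot heads: 2, 3, 5, 8.
Primary stress on the rightmost head = syllable 8.
Secondary stress on 2, 3, 5: fu:.ˌbru.ˌlod.fe.ˌguk.tu.da:.ˈsu.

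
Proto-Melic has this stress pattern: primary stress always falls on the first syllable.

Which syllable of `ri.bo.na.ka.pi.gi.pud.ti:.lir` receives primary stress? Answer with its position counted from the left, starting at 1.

The word has 9 syllables; the first syllable is syllable 1 (ri).
Primary stress: syllable 1 → ˈri.bo.na.ka.pi.gi.pud.ti:.lir.

1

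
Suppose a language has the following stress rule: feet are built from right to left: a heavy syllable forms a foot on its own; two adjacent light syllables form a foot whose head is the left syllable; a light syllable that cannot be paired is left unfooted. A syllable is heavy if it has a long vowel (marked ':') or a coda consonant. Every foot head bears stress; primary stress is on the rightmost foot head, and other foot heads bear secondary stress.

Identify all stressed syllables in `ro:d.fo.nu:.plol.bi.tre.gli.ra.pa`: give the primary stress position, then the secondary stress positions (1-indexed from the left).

Weights: 1 ro:d H, 2 fo L, 3 nu: H, 4 plol H, 5 bi L, 6 tre L, 7 gli L, 8 ra L, 9 pa L.
Parse right to left (heavy = foot alone; LL = one foot; stranded L unfooted): (ˈro:d) fo (ˈnu:) (ˈplol) bi (ˈtre.gli) (ˈra.pa).
Foot heads: 1, 3, 4, 6, 8.
Primary stress on the rightmost head = syllable 8.
Secondary stress on 1, 3, 4, 6: ˌro:d.fo.ˌnu:.ˌplol.bi.ˌtre.gli.ˈra.pa.

primary 8, secondary 1, 3, 4, 6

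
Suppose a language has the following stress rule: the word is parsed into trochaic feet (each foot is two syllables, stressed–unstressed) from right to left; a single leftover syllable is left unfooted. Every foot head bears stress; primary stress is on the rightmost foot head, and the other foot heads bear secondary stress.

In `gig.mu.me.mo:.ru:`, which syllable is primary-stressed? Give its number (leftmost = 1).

4

Parse right to left into trochaic (ˈσσ) feet: gig (ˈmu.me) (ˈmo:.ru:). Syllable 1 is left unfooted.
Foot heads (stressed positions): 2, 4.
End Rule Rightmost: primary stress on the rightmost head = syllable 4.
Primary stress: syllable 4 → gig.mu.me.ˈmo:.ru:.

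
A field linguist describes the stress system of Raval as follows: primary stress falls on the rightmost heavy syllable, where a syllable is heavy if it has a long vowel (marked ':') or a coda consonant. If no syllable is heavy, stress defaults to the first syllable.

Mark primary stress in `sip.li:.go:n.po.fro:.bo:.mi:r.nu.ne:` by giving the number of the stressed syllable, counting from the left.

Weights: 1 sip H, 2 li: H, 3 go:n H, 4 po L, 5 fro: H, 6 bo: H, 7 mi:r H, 8 nu L, 9 ne: H.
Heavy syllables in the domain: 1, 2, 3, 5, 6, 7, 9. The rightmost is syllable 9 (ne:).
Primary stress: syllable 9 → sip.li:.go:n.po.fro:.bo:.mi:r.nu.ˈne:.

9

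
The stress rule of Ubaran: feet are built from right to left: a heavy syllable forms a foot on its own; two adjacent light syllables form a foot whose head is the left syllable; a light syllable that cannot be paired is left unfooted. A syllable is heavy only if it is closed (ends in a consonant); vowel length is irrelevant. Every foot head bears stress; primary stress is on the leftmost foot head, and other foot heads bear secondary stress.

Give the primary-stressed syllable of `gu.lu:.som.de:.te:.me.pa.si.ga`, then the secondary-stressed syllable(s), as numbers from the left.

primary 1, secondary 3, 4, 6, 8

Weights: 1 gu L, 2 lu: L, 3 som H, 4 de: L, 5 te: L, 6 me L, 7 pa L, 8 si L, 9 ga L.
Parse right to left (heavy = foot alone; LL = one foot; stranded L unfooted): (ˈgu.lu:) (ˈsom) (ˈde:.te:) (ˈme.pa) (ˈsi.ga).
Foot heads: 1, 3, 4, 6, 8.
Primary stress on the leftmost head = syllable 1.
Secondary stress on 3, 4, 6, 8: ˈgu.lu:.ˌsom.ˌde:.te:.ˌme.pa.ˌsi.ga.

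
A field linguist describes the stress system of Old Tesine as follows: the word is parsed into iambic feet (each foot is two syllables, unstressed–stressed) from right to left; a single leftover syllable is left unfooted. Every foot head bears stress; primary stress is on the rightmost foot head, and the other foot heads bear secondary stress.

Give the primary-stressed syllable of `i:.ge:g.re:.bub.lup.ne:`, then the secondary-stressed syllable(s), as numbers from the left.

Parse right to left into iambic (σˈσ) feet: (i:.ˈge:g) (re:.ˈbub) (lup.ˈne:).
Foot heads (stressed positions): 2, 4, 6.
End Rule Rightmost: primary stress on the rightmost head = syllable 6.
Secondary stress on 2, 4: i:.ˌge:g.re:.ˌbub.lup.ˈne:.

primary 6, secondary 2, 4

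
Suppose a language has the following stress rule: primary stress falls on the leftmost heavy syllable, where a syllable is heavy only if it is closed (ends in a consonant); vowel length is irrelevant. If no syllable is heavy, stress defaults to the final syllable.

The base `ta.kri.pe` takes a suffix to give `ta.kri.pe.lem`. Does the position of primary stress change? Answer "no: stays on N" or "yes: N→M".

yes: 3→4

Base `ta.kri.pe` (3 syllables):
  Weights: 1 ta L, 2 kri L, 3 pe L.
  No heavy syllable in the domain; default to the final syllable = syllable 3.
  → primary stress on syllable 3.
Suffixed `ta.kri.pe.lem` (4 syllables):
  Weights: 1 ta L, 2 kri L, 3 pe L, 4 lem H.
  Heavy syllables in the domain: 4. The leftmost is syllable 4 (lem).
  → primary stress on syllable 4.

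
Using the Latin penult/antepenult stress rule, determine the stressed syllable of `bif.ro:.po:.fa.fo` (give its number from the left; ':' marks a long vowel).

3

Classical Latin: stress the penult if heavy (long vowel or closed), else the antepenult.
Weights: 3 po: H, 4 fa L, 5 fo L.
The penult (syllable 4, fa) is light, so stress falls on the antepenult (syllable 3, po:).
Stress on syllable 3: bif.ro:.ˈpo:.fa.fo.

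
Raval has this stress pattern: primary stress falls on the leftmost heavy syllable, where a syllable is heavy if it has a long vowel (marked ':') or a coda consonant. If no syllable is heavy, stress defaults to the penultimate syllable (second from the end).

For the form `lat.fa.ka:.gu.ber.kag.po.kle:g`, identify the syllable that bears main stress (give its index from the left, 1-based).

Weights: 1 lat H, 2 fa L, 3 ka: H, 4 gu L, 5 ber H, 6 kag H, 7 po L, 8 kle:g H.
Heavy syllables in the domain: 1, 3, 5, 6, 8. The leftmost is syllable 1 (lat).
Primary stress: syllable 1 → ˈlat.fa.ka:.gu.ber.kag.po.kle:g.

1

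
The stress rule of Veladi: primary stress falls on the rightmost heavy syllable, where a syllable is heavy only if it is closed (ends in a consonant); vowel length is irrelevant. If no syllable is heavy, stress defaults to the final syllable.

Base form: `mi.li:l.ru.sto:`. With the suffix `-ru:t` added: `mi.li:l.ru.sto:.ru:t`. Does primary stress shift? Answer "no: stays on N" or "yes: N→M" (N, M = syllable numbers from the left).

Base `mi.li:l.ru.sto:` (4 syllables):
  Weights: 1 mi L, 2 li:l H, 3 ru L, 4 sto: L.
  Heavy syllables in the domain: 2. The rightmost is syllable 2 (li:l).
  → primary stress on syllable 2.
Suffixed `mi.li:l.ru.sto:.ru:t` (5 syllables):
  Weights: 1 mi L, 2 li:l H, 3 ru L, 4 sto: L, 5 ru:t H.
  Heavy syllables in the domain: 2, 5. The rightmost is syllable 5 (ru:t).
  → primary stress on syllable 5.

yes: 2→5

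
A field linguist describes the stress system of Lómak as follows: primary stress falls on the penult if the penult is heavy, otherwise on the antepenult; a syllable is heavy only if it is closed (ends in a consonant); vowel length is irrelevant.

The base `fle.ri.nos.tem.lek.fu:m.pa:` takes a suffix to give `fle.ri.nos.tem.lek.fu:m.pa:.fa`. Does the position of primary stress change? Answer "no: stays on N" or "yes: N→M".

Base `fle.ri.nos.tem.lek.fu:m.pa:` (7 syllables):
  Weights: 5 lek H, 6 fu:m H, 7 pa: L.
  The penult (syllable 6, fu:m) is heavy, so it takes stress.
  → primary stress on syllable 6.
Suffixed `fle.ri.nos.tem.lek.fu:m.pa:.fa` (8 syllables):
  Weights: 6 fu:m H, 7 pa: L, 8 fa L.
  The penult (syllable 7, pa:) is light, so stress falls on the antepenult (syllable 6, fu:m).
  → primary stress on syllable 6.

no: stays on 6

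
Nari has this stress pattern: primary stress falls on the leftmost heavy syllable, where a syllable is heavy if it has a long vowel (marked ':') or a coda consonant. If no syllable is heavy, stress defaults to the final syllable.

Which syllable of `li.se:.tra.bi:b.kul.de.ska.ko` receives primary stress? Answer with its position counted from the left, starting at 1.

Weights: 1 li L, 2 se: H, 3 tra L, 4 bi:b H, 5 kul H, 6 de L, 7 ska L, 8 ko L.
Heavy syllables in the domain: 2, 4, 5. The leftmost is syllable 2 (se:).
Primary stress: syllable 2 → li.ˈse:.tra.bi:b.kul.de.ska.ko.

2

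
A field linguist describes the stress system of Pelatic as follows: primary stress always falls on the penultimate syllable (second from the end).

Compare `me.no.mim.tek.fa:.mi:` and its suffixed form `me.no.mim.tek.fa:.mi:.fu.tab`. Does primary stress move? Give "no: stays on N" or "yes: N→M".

Base `me.no.mim.tek.fa:.mi:` (6 syllables):
  The word has 6 syllables; the penultimate syllable (second from the end) is syllable 5 (fa:).
  → primary stress on syllable 5.
Suffixed `me.no.mim.tek.fa:.mi:.fu.tab` (8 syllables):
  The word has 8 syllables; the penultimate syllable (second from the end) is syllable 7 (fu).
  → primary stress on syllable 7.

yes: 5→7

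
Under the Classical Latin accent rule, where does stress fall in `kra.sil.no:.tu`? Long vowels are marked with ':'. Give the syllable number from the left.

Classical Latin: stress the penult if heavy (long vowel or closed), else the antepenult.
Weights: 2 sil H, 3 no: H, 4 tu L.
The penult (syllable 3, no:) is heavy, so it takes stress.
Stress on syllable 3: kra.sil.ˈno:.tu.

3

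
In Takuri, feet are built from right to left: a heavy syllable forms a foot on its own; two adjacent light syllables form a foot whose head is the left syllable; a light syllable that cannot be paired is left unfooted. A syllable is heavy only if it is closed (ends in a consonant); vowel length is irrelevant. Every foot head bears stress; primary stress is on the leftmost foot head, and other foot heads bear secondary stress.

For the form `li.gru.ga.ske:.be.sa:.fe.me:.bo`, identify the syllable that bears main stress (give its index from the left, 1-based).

2

Weights: 1 li L, 2 gru L, 3 ga L, 4 ske: L, 5 be L, 6 sa: L, 7 fe L, 8 me: L, 9 bo L.
Parse right to left (heavy = foot alone; LL = one foot; stranded L unfooted): li (ˈgru.ga) (ˈske:.be) (ˈsa:.fe) (ˈme:.bo).
Foot heads: 2, 4, 6, 8.
Primary stress on the leftmost head = syllable 2.
Primary stress: syllable 2 → li.ˈgru.ga.ske:.be.sa:.fe.me:.bo.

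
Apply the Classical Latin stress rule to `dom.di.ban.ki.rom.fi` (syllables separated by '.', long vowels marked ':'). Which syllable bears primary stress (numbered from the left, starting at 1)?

5

Classical Latin: stress the penult if heavy (long vowel or closed), else the antepenult.
Weights: 4 ki L, 5 rom H, 6 fi L.
The penult (syllable 5, rom) is heavy, so it takes stress.
Stress on syllable 5: dom.di.ban.ki.ˈrom.fi.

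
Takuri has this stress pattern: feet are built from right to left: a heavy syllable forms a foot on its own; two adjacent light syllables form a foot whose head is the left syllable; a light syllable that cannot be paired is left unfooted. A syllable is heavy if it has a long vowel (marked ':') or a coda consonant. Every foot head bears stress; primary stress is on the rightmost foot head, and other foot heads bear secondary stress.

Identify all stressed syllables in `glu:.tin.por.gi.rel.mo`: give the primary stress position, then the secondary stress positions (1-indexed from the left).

primary 5, secondary 1, 2, 3

Weights: 1 glu: H, 2 tin H, 3 por H, 4 gi L, 5 rel H, 6 mo L.
Parse right to left (heavy = foot alone; LL = one foot; stranded L unfooted): (ˈglu:) (ˈtin) (ˈpor) gi (ˈrel) mo.
Foot heads: 1, 2, 3, 5.
Primary stress on the rightmost head = syllable 5.
Secondary stress on 1, 2, 3: ˌglu:.ˌtin.ˌpor.gi.ˈrel.mo.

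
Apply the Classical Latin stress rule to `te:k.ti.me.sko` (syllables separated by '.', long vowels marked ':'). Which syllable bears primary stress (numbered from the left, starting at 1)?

2

Classical Latin: stress the penult if heavy (long vowel or closed), else the antepenult.
Weights: 2 ti L, 3 me L, 4 sko L.
The penult (syllable 3, me) is light, so stress falls on the antepenult (syllable 2, ti).
Stress on syllable 2: te:k.ˈti.me.sko.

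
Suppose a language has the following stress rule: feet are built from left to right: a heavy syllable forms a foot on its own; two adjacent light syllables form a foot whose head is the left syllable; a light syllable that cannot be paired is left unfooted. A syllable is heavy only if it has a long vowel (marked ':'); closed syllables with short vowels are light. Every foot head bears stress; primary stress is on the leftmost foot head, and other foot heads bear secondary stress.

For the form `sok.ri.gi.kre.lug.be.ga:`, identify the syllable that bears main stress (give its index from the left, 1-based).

1

Weights: 1 sok L, 2 ri L, 3 gi L, 4 kre L, 5 lug L, 6 be L, 7 ga: H.
Parse left to right (heavy = foot alone; LL = one foot; stranded L unfooted): (ˈsok.ri) (ˈgi.kre) (ˈlug.be) (ˈga:).
Foot heads: 1, 3, 5, 7.
Primary stress on the leftmost head = syllable 1.
Primary stress: syllable 1 → ˈsok.ri.gi.kre.lug.be.ga:.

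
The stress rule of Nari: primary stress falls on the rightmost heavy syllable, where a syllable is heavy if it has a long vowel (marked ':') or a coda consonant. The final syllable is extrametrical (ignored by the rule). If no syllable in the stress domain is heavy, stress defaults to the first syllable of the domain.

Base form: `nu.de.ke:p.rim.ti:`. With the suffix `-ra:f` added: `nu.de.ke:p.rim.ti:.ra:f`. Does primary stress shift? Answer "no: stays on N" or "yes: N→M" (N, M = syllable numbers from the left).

yes: 4→5

Base `nu.de.ke:p.rim.ti:` (5 syllables):
  The final syllable (5, ti:) is extrametrical; the stress domain is syllables 1–4.
  Weights: 1 nu L, 2 de L, 3 ke:p H, 4 rim H.
  Heavy syllables in the domain: 3, 4. The rightmost is syllable 4 (rim).
  → primary stress on syllable 4.
Suffixed `nu.de.ke:p.rim.ti:.ra:f` (6 syllables):
  The final syllable (6, ra:f) is extrametrical; the stress domain is syllables 1–5.
  Weights: 1 nu L, 2 de L, 3 ke:p H, 4 rim H, 5 ti: H.
  Heavy syllables in the domain: 3, 4, 5. The rightmost is syllable 5 (ti:).
  → primary stress on syllable 5.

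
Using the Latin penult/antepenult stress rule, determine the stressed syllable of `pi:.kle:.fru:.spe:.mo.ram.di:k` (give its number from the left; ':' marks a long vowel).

6

Classical Latin: stress the penult if heavy (long vowel or closed), else the antepenult.
Weights: 5 mo L, 6 ram H, 7 di:k H.
The penult (syllable 6, ram) is heavy, so it takes stress.
Stress on syllable 6: pi:.kle:.fru:.spe:.mo.ˈram.di:k.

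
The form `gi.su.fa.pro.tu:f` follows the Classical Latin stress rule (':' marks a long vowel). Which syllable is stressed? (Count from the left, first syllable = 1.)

3

Classical Latin: stress the penult if heavy (long vowel or closed), else the antepenult.
Weights: 3 fa L, 4 pro L, 5 tu:f H.
The penult (syllable 4, pro) is light, so stress falls on the antepenult (syllable 3, fa).
Stress on syllable 3: gi.su.ˈfa.pro.tu:f.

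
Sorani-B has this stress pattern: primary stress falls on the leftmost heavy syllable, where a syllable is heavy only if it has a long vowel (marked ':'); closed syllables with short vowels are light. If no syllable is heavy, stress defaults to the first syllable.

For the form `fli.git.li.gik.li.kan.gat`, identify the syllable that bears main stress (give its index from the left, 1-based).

1

Weights: 1 fli L, 2 git L, 3 li L, 4 gik L, 5 li L, 6 kan L, 7 gat L.
No heavy syllable in the domain; default to the first syllable = syllable 1.
Primary stress: syllable 1 → ˈfli.git.li.gik.li.kan.gat.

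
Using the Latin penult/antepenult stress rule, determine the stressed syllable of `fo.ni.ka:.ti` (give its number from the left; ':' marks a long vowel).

Classical Latin: stress the penult if heavy (long vowel or closed), else the antepenult.
Weights: 2 ni L, 3 ka: H, 4 ti L.
The penult (syllable 3, ka:) is heavy, so it takes stress.
Stress on syllable 3: fo.ni.ˈka:.ti.

3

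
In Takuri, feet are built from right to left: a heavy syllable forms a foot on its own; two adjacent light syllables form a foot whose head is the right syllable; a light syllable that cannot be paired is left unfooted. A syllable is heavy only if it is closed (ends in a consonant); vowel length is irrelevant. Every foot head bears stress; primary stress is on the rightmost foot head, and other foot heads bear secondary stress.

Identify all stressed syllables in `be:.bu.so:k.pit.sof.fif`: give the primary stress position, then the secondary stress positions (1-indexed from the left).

Weights: 1 be: L, 2 bu L, 3 so:k H, 4 pit H, 5 sof H, 6 fif H.
Parse right to left (heavy = foot alone; LL = one foot; stranded L unfooted): (be:.ˈbu) (ˈso:k) (ˈpit) (ˈsof) (ˈfif).
Foot heads: 2, 3, 4, 5, 6.
Primary stress on the rightmost head = syllable 6.
Secondary stress on 2, 3, 4, 5: be:.ˌbu.ˌso:k.ˌpit.ˌsof.ˈfif.

primary 6, secondary 2, 3, 4, 5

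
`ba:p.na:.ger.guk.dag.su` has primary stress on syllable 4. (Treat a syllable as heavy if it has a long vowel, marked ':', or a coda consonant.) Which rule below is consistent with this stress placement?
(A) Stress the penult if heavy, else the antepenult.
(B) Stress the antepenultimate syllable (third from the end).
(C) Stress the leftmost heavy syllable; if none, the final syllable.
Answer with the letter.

B

Rule A → syllable 5 (observed: 4).
Rule B → syllable 4 ✓.
Rule C → syllable 1 (observed: 4).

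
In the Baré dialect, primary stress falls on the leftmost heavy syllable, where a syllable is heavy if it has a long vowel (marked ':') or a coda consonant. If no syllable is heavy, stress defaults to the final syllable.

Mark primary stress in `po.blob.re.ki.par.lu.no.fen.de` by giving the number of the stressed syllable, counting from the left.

Weights: 1 po L, 2 blob H, 3 re L, 4 ki L, 5 par H, 6 lu L, 7 no L, 8 fen H, 9 de L.
Heavy syllables in the domain: 2, 5, 8. The leftmost is syllable 2 (blob).
Primary stress: syllable 2 → po.ˈblob.re.ki.par.lu.no.fen.de.

2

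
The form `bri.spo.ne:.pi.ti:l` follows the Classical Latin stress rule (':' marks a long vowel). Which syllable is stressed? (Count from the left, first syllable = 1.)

Classical Latin: stress the penult if heavy (long vowel or closed), else the antepenult.
Weights: 3 ne: H, 4 pi L, 5 ti:l H.
The penult (syllable 4, pi) is light, so stress falls on the antepenult (syllable 3, ne:).
Stress on syllable 3: bri.spo.ˈne:.pi.ti:l.

3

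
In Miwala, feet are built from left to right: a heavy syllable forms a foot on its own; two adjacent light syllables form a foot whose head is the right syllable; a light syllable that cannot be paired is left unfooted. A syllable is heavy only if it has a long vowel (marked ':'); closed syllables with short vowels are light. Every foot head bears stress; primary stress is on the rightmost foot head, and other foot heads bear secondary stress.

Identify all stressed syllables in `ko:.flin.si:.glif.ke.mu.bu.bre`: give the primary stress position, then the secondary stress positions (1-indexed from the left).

primary 7, secondary 1, 3, 5

Weights: 1 ko: H, 2 flin L, 3 si: H, 4 glif L, 5 ke L, 6 mu L, 7 bu L, 8 bre L.
Parse left to right (heavy = foot alone; LL = one foot; stranded L unfooted): (ˈko:) flin (ˈsi:) (glif.ˈke) (mu.ˈbu) bre.
Foot heads: 1, 3, 5, 7.
Primary stress on the rightmost head = syllable 7.
Secondary stress on 1, 3, 5: ˌko:.flin.ˌsi:.glif.ˌke.mu.ˈbu.bre.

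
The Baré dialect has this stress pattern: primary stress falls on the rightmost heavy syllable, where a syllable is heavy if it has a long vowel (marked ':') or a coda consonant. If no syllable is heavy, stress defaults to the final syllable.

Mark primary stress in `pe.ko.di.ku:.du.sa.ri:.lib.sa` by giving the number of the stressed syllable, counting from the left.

Weights: 1 pe L, 2 ko L, 3 di L, 4 ku: H, 5 du L, 6 sa L, 7 ri: H, 8 lib H, 9 sa L.
Heavy syllables in the domain: 4, 7, 8. The rightmost is syllable 8 (lib).
Primary stress: syllable 8 → pe.ko.di.ku:.du.sa.ri:.ˈlib.sa.

8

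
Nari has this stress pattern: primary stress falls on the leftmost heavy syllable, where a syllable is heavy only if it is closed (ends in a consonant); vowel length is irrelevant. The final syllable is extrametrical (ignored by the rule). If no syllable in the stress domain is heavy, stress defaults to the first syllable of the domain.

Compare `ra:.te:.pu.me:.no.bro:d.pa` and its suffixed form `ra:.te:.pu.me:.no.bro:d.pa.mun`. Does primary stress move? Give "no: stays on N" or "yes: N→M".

Base `ra:.te:.pu.me:.no.bro:d.pa` (7 syllables):
  The final syllable (7, pa) is extrametrical; the stress domain is syllables 1–6.
  Weights: 1 ra: L, 2 te: L, 3 pu L, 4 me: L, 5 no L, 6 bro:d H.
  Heavy syllables in the domain: 6. The leftmost is syllable 6 (bro:d).
  → primary stress on syllable 6.
Suffixed `ra:.te:.pu.me:.no.bro:d.pa.mun` (8 syllables):
  The final syllable (8, mun) is extrametrical; the stress domain is syllables 1–7.
  Weights: 1 ra: L, 2 te: L, 3 pu L, 4 me: L, 5 no L, 6 bro:d H, 7 pa L.
  Heavy syllables in the domain: 6. The leftmost is syllable 6 (bro:d).
  → primary stress on syllable 6.

no: stays on 6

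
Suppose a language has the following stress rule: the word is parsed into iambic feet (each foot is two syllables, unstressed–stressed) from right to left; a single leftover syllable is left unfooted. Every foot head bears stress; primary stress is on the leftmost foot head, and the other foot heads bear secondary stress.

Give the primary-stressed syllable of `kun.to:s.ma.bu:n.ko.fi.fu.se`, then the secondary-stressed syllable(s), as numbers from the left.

primary 2, secondary 4, 6, 8

Parse right to left into iambic (σˈσ) feet: (kun.ˈto:s) (ma.ˈbu:n) (ko.ˈfi) (fu.ˈse).
Foot heads (stressed positions): 2, 4, 6, 8.
End Rule Leftmost: primary stress on the leftmost head = syllable 2.
Secondary stress on 4, 6, 8: kun.ˈto:s.ma.ˌbu:n.ko.ˌfi.fu.ˌse.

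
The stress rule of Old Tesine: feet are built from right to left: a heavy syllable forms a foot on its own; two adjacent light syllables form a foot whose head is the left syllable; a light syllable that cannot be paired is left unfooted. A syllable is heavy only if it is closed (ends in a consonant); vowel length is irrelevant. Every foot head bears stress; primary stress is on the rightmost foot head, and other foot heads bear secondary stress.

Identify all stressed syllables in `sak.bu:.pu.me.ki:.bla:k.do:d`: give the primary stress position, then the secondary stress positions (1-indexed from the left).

primary 7, secondary 1, 2, 4, 6

Weights: 1 sak H, 2 bu: L, 3 pu L, 4 me L, 5 ki: L, 6 bla:k H, 7 do:d H.
Parse right to left (heavy = foot alone; LL = one foot; stranded L unfooted): (ˈsak) (ˈbu:.pu) (ˈme.ki:) (ˈbla:k) (ˈdo:d).
Foot heads: 1, 2, 4, 6, 7.
Primary stress on the rightmost head = syllable 7.
Secondary stress on 1, 2, 4, 6: ˌsak.ˌbu:.pu.ˌme.ki:.ˌbla:k.ˈdo:d.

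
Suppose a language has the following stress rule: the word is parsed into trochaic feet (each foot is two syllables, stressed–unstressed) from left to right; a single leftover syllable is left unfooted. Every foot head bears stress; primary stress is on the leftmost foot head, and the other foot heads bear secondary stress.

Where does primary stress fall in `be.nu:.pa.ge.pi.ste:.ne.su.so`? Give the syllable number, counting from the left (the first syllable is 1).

Parse left to right into trochaic (ˈσσ) feet: (ˈbe.nu:) (ˈpa.ge) (ˈpi.ste:) (ˈne.su) so. Syllable 9 is left unfooted.
Foot heads (stressed positions): 1, 3, 5, 7.
End Rule Leftmost: primary stress on the leftmost head = syllable 1.
Primary stress: syllable 1 → ˈbe.nu:.pa.ge.pi.ste:.ne.su.so.

1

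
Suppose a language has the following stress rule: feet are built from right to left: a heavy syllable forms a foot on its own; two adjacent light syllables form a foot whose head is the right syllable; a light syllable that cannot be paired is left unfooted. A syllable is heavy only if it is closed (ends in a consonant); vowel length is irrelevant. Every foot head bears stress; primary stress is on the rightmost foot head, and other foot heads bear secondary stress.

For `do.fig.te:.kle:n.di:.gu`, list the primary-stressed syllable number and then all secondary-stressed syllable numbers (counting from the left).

Weights: 1 do L, 2 fig H, 3 te: L, 4 kle:n H, 5 di: L, 6 gu L.
Parse right to left (heavy = foot alone; LL = one foot; stranded L unfooted): do (ˈfig) te: (ˈkle:n) (di:.ˈgu).
Foot heads: 2, 4, 6.
Primary stress on the rightmost head = syllable 6.
Secondary stress on 2, 4: do.ˌfig.te:.ˌkle:n.di:.ˈgu.

primary 6, secondary 2, 4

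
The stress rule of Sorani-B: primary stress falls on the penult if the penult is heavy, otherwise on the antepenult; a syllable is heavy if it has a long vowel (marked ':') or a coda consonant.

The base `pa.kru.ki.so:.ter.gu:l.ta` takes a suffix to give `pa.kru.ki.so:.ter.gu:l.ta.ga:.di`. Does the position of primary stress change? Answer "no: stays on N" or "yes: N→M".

Base `pa.kru.ki.so:.ter.gu:l.ta` (7 syllables):
  Weights: 5 ter H, 6 gu:l H, 7 ta L.
  The penult (syllable 6, gu:l) is heavy, so it takes stress.
  → primary stress on syllable 6.
Suffixed `pa.kru.ki.so:.ter.gu:l.ta.ga:.di` (9 syllables):
  Weights: 7 ta L, 8 ga: H, 9 di L.
  The penult (syllable 8, ga:) is heavy, so it takes stress.
  → primary stress on syllable 8.

yes: 6→8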